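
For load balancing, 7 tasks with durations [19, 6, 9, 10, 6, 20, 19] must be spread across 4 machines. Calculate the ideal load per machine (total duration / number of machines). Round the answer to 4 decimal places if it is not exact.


Total processing time = 19 + 6 + 9 + 10 + 6 + 20 + 19 = 89
Number of machines = 4
Ideal balanced load = 89 / 4 = 22.25

22.25


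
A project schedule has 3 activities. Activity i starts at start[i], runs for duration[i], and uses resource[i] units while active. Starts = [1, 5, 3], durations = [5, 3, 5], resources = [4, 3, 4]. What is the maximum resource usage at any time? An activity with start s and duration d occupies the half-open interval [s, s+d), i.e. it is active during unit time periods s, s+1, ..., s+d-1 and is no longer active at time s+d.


Each activity i is active on [start_i, start_i + duration_i).
Compute total resource usage per time slot:
  t=0: active resources = [], total = 0
  t=1: active resources = [4], total = 4
  t=2: active resources = [4], total = 4
  t=3: active resources = [4, 4], total = 8
  t=4: active resources = [4, 4], total = 8
  t=5: active resources = [4, 3, 4], total = 11
  t=6: active resources = [3, 4], total = 7
  t=7: active resources = [3, 4], total = 7
Peak resource demand = 11

11


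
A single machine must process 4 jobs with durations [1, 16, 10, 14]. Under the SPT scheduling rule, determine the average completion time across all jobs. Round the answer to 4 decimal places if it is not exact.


Sort jobs by processing time (SPT order): [1, 10, 14, 16]
Compute completion times sequentially:
  Job 1: processing = 1, completes at 1
  Job 2: processing = 10, completes at 11
  Job 3: processing = 14, completes at 25
  Job 4: processing = 16, completes at 41
Sum of completion times = 78
Average completion time = 78/4 = 19.5

19.5


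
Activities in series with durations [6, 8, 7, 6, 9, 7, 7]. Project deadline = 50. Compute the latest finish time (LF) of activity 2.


LF(activity 2) = deadline - sum of successor durations
Successors: activities 3 through 7 with durations [7, 6, 9, 7, 7]
Sum of successor durations = 36
LF = 50 - 36 = 14

14


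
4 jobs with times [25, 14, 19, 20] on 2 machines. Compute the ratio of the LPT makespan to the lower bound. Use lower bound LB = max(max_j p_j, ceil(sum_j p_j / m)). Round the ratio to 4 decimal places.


LPT order: [25, 20, 19, 14]
Machine loads after assignment: [39, 39]
LPT makespan = 39
Lower bound = max(max_job, ceil(total/2)) = max(25, 39) = 39
Ratio = 39 / 39 = 1.0

1.0


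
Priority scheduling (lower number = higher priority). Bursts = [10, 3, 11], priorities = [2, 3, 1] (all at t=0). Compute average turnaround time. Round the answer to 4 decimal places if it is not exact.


Sort by priority (ascending = highest first):
Order: [(1, 11), (2, 10), (3, 3)]
Completion times:
  Priority 1, burst=11, C=11
  Priority 2, burst=10, C=21
  Priority 3, burst=3, C=24
Average turnaround = 56/3 = 18.6667

18.6667


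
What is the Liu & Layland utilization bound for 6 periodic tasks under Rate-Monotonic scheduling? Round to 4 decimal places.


Compute 2^(1/6) = 1.1224620483
Subtract 1: 1.1224620483 - 1 = 0.1224620483
Multiply by n: 6 * 0.1224620483 = 0.7347722898
Round to 4 dp: 0.7348

0.7348


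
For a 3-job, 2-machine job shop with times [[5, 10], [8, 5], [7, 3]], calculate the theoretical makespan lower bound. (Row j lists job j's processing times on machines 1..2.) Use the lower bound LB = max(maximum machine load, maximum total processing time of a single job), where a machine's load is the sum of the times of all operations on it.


Machine loads:
  Machine 1: 5 + 8 + 7 = 20
  Machine 2: 10 + 5 + 3 = 18
Max machine load = 20
Job totals:
  Job 1: 15
  Job 2: 13
  Job 3: 10
Max job total = 15
Lower bound = max(20, 15) = 20

20


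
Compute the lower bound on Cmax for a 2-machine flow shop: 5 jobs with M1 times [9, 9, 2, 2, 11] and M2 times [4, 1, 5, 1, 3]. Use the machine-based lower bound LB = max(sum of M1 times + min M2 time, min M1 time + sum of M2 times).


LB1 = sum(M1 times) + min(M2 times) = 33 + 1 = 34
LB2 = min(M1 times) + sum(M2 times) = 2 + 14 = 16
Lower bound = max(LB1, LB2) = max(34, 16) = 34

34


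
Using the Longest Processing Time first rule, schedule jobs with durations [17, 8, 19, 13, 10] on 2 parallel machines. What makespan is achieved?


Sort jobs in decreasing order (LPT): [19, 17, 13, 10, 8]
Assign each job to the least loaded machine:
  Machine 1: jobs [19, 10, 8], load = 37
  Machine 2: jobs [17, 13], load = 30
Makespan = max load = 37

37


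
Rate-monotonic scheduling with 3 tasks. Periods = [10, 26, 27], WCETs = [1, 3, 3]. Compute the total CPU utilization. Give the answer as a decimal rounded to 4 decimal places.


Compute individual utilizations (exact fractions):
  Task 1: C/T = 1/10 (approx. 0.1)
  Task 2: C/T = 3/26 (approx. 0.1154)
  Task 3: C/T = 3/27 = 1/9 (approx. 0.1111)
Total utilization U = 1/10 + 3/26 + 1/9 = 191/585
Rounded to 4 decimal places: U = 0.3265
RM (Liu & Layland) bound for 3 tasks = 0.779763; compare with U = 191/585 (approx. 0.326496)
U <= bound, so schedulable by RM sufficient condition.

0.3265


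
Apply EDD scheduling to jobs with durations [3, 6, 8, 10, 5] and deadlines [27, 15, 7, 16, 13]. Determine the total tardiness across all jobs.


Sort by due date (EDD order): [(8, 7), (5, 13), (6, 15), (10, 16), (3, 27)]
Compute completion times and tardiness:
  Job 1: p=8, d=7, C=8, tardiness=max(0,8-7)=1
  Job 2: p=5, d=13, C=13, tardiness=max(0,13-13)=0
  Job 3: p=6, d=15, C=19, tardiness=max(0,19-15)=4
  Job 4: p=10, d=16, C=29, tardiness=max(0,29-16)=13
  Job 5: p=3, d=27, C=32, tardiness=max(0,32-27)=5
Total tardiness = 23

23


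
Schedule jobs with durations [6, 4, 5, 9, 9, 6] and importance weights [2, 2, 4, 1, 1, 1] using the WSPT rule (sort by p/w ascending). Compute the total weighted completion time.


Compute p/w ratios and sort ascending (WSPT): [(5, 4), (4, 2), (6, 2), (6, 1), (9, 1), (9, 1)]
Compute weighted completion times:
  Job (p=5,w=4): C=5, w*C=4*5=20
  Job (p=4,w=2): C=9, w*C=2*9=18
  Job (p=6,w=2): C=15, w*C=2*15=30
  Job (p=6,w=1): C=21, w*C=1*21=21
  Job (p=9,w=1): C=30, w*C=1*30=30
  Job (p=9,w=1): C=39, w*C=1*39=39
Total weighted completion time = 158

158


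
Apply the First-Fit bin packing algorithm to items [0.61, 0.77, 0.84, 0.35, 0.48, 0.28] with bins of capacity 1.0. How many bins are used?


Place items sequentially using First-Fit:
  Item 0.61 -> new Bin 1
  Item 0.77 -> new Bin 2
  Item 0.84 -> new Bin 3
  Item 0.35 -> Bin 1 (now 0.96)
  Item 0.48 -> new Bin 4
  Item 0.28 -> Bin 4 (now 0.76)
Total bins used = 4

4


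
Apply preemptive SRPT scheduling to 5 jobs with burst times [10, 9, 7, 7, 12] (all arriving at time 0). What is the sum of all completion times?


Since all jobs arrive at t=0, SRPT equals SPT ordering.
SPT order: [7, 7, 9, 10, 12]
Completion times:
  Job 1: p=7, C=7
  Job 2: p=7, C=14
  Job 3: p=9, C=23
  Job 4: p=10, C=33
  Job 5: p=12, C=45
Total completion time = 7 + 14 + 23 + 33 + 45 = 122

122


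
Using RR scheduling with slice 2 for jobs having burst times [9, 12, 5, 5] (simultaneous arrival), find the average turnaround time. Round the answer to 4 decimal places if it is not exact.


Time quantum = 2
Execution trace:
  J1 runs 2 units, time = 2
  J2 runs 2 units, time = 4
  J3 runs 2 units, time = 6
  J4 runs 2 units, time = 8
  J1 runs 2 units, time = 10
  J2 runs 2 units, time = 12
  J3 runs 2 units, time = 14
  J4 runs 2 units, time = 16
  J1 runs 2 units, time = 18
  J2 runs 2 units, time = 20
  J3 runs 1 units, time = 21
  J4 runs 1 units, time = 22
  J1 runs 2 units, time = 24
  J2 runs 2 units, time = 26
  J1 runs 1 units, time = 27
  J2 runs 2 units, time = 29
  J2 runs 2 units, time = 31
Finish times: [27, 31, 21, 22]
Average turnaround = 101/4 = 25.25

25.25


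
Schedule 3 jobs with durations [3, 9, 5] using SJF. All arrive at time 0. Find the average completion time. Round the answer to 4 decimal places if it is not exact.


SJF order (ascending): [3, 5, 9]
Completion times:
  Job 1: burst=3, C=3
  Job 2: burst=5, C=8
  Job 3: burst=9, C=17
Average completion = 28/3 = 9.3333

9.3333


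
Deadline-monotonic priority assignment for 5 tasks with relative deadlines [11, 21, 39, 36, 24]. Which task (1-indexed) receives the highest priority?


Sort tasks by relative deadline (ascending):
  Task 1: deadline = 11
  Task 2: deadline = 21
  Task 5: deadline = 24
  Task 4: deadline = 36
  Task 3: deadline = 39
Priority order (highest first): [1, 2, 5, 4, 3]
Highest priority task = 1

1


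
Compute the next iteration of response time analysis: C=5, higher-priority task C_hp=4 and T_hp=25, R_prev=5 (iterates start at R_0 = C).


R_next = C + ceil(R_prev / T_hp) * C_hp
ceil(5 / 25) = ceil(0.2) = 1
Interference = 1 * 4 = 4
R_next = 5 + 4 = 9

9


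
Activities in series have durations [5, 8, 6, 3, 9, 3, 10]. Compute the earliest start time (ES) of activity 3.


Activity 3 starts after activities 1 through 2 complete.
Predecessor durations: [5, 8]
ES = 5 + 8 = 13

13


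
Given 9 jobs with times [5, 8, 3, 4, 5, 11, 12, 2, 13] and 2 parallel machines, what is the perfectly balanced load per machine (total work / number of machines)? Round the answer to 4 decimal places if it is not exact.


Total processing time = 5 + 8 + 3 + 4 + 5 + 11 + 12 + 2 + 13 = 63
Number of machines = 2
Ideal balanced load = 63 / 2 = 31.5

31.5


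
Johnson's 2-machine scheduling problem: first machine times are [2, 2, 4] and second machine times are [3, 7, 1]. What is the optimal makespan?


Apply Johnson's rule:
  Group 1 (a <= b): [(1, 2, 3), (2, 2, 7)]
  Group 2 (a > b): [(3, 4, 1)]
Optimal job order: [1, 2, 3]
Schedule:
  Job 1: M1 done at 2, M2 done at 5
  Job 2: M1 done at 4, M2 done at 12
  Job 3: M1 done at 8, M2 done at 13
Makespan = 13

13


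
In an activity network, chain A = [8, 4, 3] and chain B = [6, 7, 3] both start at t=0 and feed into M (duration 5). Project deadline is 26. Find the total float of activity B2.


Forward pass: ES(B2) = sum of predecessors on chain B = 6
EF = ES + duration = 6 + 7 = 13
Backward pass: LF(M) = deadline = 26; LS(M) = 26 - 5 = 21
LF(B2) = LS(M) - sum(successors on chain B) = 21 - 3 = 18
LS = LF - duration = 18 - 7 = 11
Total float = LS - ES = 11 - 6 = 5

5


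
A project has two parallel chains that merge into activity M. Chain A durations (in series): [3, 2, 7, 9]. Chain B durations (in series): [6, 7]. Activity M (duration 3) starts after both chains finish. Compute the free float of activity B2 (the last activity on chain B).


ES(B2) = sum of predecessors on chain B = 6
EF(B2) = ES + duration = 6 + 7 = 13
Successor of B2 is M. ES(M) = max(sum(A), sum(B)) = max(21, 13) = 21
Free float = ES(successor) - EF(current) = 21 - 13 = 8

8


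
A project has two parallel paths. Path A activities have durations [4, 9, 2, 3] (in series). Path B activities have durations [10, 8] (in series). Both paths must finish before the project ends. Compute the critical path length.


Path A total = 4 + 9 + 2 + 3 = 18
Path B total = 10 + 8 = 18
Critical path = longest path = max(18, 18) = 18

18


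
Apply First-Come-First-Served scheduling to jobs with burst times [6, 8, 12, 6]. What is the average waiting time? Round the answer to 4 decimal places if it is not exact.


FCFS order (as given): [6, 8, 12, 6]
Waiting times:
  Job 1: wait = 0
  Job 2: wait = 6
  Job 3: wait = 14
  Job 4: wait = 26
Sum of waiting times = 46
Average waiting time = 46/4 = 11.5

11.5


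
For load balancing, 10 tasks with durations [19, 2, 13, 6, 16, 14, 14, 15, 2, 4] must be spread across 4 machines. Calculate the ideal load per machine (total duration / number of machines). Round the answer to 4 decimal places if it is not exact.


Total processing time = 19 + 2 + 13 + 6 + 16 + 14 + 14 + 15 + 2 + 4 = 105
Number of machines = 4
Ideal balanced load = 105 / 4 = 26.25

26.25


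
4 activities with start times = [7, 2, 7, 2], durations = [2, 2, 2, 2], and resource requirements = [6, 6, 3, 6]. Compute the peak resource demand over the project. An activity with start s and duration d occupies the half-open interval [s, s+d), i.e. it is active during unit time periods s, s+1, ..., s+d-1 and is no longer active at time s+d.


Each activity i is active on [start_i, start_i + duration_i).
Compute total resource usage per time slot:
  t=0: active resources = [], total = 0
  t=1: active resources = [], total = 0
  t=2: active resources = [6, 6], total = 12
  t=3: active resources = [6, 6], total = 12
  t=4: active resources = [], total = 0
  t=5: active resources = [], total = 0
  t=6: active resources = [], total = 0
  t=7: active resources = [6, 3], total = 9
  t=8: active resources = [6, 3], total = 9
Peak resource demand = 12

12


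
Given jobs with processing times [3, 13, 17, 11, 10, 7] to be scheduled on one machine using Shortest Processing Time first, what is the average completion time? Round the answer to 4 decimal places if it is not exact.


Sort jobs by processing time (SPT order): [3, 7, 10, 11, 13, 17]
Compute completion times sequentially:
  Job 1: processing = 3, completes at 3
  Job 2: processing = 7, completes at 10
  Job 3: processing = 10, completes at 20
  Job 4: processing = 11, completes at 31
  Job 5: processing = 13, completes at 44
  Job 6: processing = 17, completes at 61
Sum of completion times = 169
Average completion time = 169/6 = 28.1667

28.1667


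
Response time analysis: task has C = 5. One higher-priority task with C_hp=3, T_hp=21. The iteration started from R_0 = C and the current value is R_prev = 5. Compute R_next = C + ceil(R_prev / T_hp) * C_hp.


R_next = C + ceil(R_prev / T_hp) * C_hp
ceil(5 / 21) = ceil(0.2381) = 1
Interference = 1 * 3 = 3
R_next = 5 + 3 = 8

8


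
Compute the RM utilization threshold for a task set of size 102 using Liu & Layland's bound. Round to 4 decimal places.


Compute 2^(1/102) = 1.0068187028
Subtract 1: 1.0068187028 - 1 = 0.0068187028
Multiply by n: 102 * 0.0068187028 = 0.6955076856
Round to 4 dp: 0.6955

0.6955


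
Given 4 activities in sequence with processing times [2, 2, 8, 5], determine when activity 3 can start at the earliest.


Activity 3 starts after activities 1 through 2 complete.
Predecessor durations: [2, 2]
ES = 2 + 2 = 4

4


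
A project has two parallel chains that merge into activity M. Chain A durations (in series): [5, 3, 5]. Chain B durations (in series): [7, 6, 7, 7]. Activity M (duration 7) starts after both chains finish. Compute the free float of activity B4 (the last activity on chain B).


ES(B4) = sum of predecessors on chain B = 20
EF(B4) = ES + duration = 20 + 7 = 27
Successor of B4 is M. ES(M) = max(sum(A), sum(B)) = max(13, 27) = 27
Free float = ES(successor) - EF(current) = 27 - 27 = 0

0


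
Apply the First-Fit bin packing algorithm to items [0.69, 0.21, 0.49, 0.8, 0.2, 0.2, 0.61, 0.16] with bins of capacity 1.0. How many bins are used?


Place items sequentially using First-Fit:
  Item 0.69 -> new Bin 1
  Item 0.21 -> Bin 1 (now 0.9)
  Item 0.49 -> new Bin 2
  Item 0.8 -> new Bin 3
  Item 0.2 -> Bin 2 (now 0.69)
  Item 0.2 -> Bin 2 (now 0.89)
  Item 0.61 -> new Bin 4
  Item 0.16 -> Bin 3 (now 0.96)
Total bins used = 4

4


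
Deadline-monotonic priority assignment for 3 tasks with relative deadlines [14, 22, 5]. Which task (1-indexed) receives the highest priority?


Sort tasks by relative deadline (ascending):
  Task 3: deadline = 5
  Task 1: deadline = 14
  Task 2: deadline = 22
Priority order (highest first): [3, 1, 2]
Highest priority task = 3

3


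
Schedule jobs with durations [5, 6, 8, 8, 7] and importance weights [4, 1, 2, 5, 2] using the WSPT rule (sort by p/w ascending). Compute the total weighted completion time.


Compute p/w ratios and sort ascending (WSPT): [(5, 4), (8, 5), (7, 2), (8, 2), (6, 1)]
Compute weighted completion times:
  Job (p=5,w=4): C=5, w*C=4*5=20
  Job (p=8,w=5): C=13, w*C=5*13=65
  Job (p=7,w=2): C=20, w*C=2*20=40
  Job (p=8,w=2): C=28, w*C=2*28=56
  Job (p=6,w=1): C=34, w*C=1*34=34
Total weighted completion time = 215

215


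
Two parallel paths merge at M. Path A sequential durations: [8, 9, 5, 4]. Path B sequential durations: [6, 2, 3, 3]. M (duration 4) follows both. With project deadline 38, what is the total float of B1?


Forward pass: ES(B1) = sum of predecessors on chain B = 0
EF = ES + duration = 0 + 6 = 6
Backward pass: LF(M) = deadline = 38; LS(M) = 38 - 4 = 34
LF(B1) = LS(M) - sum(successors on chain B) = 34 - 8 = 26
LS = LF - duration = 26 - 6 = 20
Total float = LS - ES = 20 - 0 = 20

20


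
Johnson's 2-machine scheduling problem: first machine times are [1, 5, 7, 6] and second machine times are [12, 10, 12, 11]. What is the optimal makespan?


Apply Johnson's rule:
  Group 1 (a <= b): [(1, 1, 12), (2, 5, 10), (4, 6, 11), (3, 7, 12)]
  Group 2 (a > b): []
Optimal job order: [1, 2, 4, 3]
Schedule:
  Job 1: M1 done at 1, M2 done at 13
  Job 2: M1 done at 6, M2 done at 23
  Job 4: M1 done at 12, M2 done at 34
  Job 3: M1 done at 19, M2 done at 46
Makespan = 46

46


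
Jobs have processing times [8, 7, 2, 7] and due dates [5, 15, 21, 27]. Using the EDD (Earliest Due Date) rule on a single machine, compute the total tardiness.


Sort by due date (EDD order): [(8, 5), (7, 15), (2, 21), (7, 27)]
Compute completion times and tardiness:
  Job 1: p=8, d=5, C=8, tardiness=max(0,8-5)=3
  Job 2: p=7, d=15, C=15, tardiness=max(0,15-15)=0
  Job 3: p=2, d=21, C=17, tardiness=max(0,17-21)=0
  Job 4: p=7, d=27, C=24, tardiness=max(0,24-27)=0
Total tardiness = 3

3


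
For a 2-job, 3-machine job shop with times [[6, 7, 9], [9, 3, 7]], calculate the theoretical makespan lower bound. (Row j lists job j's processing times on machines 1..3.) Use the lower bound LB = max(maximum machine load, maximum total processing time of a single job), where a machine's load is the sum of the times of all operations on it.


Machine loads:
  Machine 1: 6 + 9 = 15
  Machine 2: 7 + 3 = 10
  Machine 3: 9 + 7 = 16
Max machine load = 16
Job totals:
  Job 1: 22
  Job 2: 19
Max job total = 22
Lower bound = max(16, 22) = 22

22


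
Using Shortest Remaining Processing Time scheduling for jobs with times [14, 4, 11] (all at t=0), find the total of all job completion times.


Since all jobs arrive at t=0, SRPT equals SPT ordering.
SPT order: [4, 11, 14]
Completion times:
  Job 1: p=4, C=4
  Job 2: p=11, C=15
  Job 3: p=14, C=29
Total completion time = 4 + 15 + 29 = 48

48


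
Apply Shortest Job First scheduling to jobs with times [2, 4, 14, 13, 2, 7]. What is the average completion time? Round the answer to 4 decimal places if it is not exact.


SJF order (ascending): [2, 2, 4, 7, 13, 14]
Completion times:
  Job 1: burst=2, C=2
  Job 2: burst=2, C=4
  Job 3: burst=4, C=8
  Job 4: burst=7, C=15
  Job 5: burst=13, C=28
  Job 6: burst=14, C=42
Average completion = 99/6 = 16.5

16.5


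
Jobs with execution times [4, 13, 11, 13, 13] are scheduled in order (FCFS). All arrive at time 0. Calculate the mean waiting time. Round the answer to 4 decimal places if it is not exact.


FCFS order (as given): [4, 13, 11, 13, 13]
Waiting times:
  Job 1: wait = 0
  Job 2: wait = 4
  Job 3: wait = 17
  Job 4: wait = 28
  Job 5: wait = 41
Sum of waiting times = 90
Average waiting time = 90/5 = 18.0

18.0


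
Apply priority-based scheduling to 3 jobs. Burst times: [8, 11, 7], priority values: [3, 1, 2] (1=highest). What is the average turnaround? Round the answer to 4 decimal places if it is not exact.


Sort by priority (ascending = highest first):
Order: [(1, 11), (2, 7), (3, 8)]
Completion times:
  Priority 1, burst=11, C=11
  Priority 2, burst=7, C=18
  Priority 3, burst=8, C=26
Average turnaround = 55/3 = 18.3333

18.3333


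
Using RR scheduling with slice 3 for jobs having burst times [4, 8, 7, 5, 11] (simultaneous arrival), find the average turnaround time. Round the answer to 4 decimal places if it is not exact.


Time quantum = 3
Execution trace:
  J1 runs 3 units, time = 3
  J2 runs 3 units, time = 6
  J3 runs 3 units, time = 9
  J4 runs 3 units, time = 12
  J5 runs 3 units, time = 15
  J1 runs 1 units, time = 16
  J2 runs 3 units, time = 19
  J3 runs 3 units, time = 22
  J4 runs 2 units, time = 24
  J5 runs 3 units, time = 27
  J2 runs 2 units, time = 29
  J3 runs 1 units, time = 30
  J5 runs 3 units, time = 33
  J5 runs 2 units, time = 35
Finish times: [16, 29, 30, 24, 35]
Average turnaround = 134/5 = 26.8

26.8


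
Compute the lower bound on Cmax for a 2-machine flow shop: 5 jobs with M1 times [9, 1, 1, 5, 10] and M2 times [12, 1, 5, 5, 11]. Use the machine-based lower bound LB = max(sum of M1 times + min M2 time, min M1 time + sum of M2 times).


LB1 = sum(M1 times) + min(M2 times) = 26 + 1 = 27
LB2 = min(M1 times) + sum(M2 times) = 1 + 34 = 35
Lower bound = max(LB1, LB2) = max(27, 35) = 35

35


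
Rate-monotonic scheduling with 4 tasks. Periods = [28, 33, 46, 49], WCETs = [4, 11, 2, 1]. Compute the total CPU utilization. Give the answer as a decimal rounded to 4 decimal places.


Compute individual utilizations (exact fractions):
  Task 1: C/T = 4/28 = 1/7 (approx. 0.1429)
  Task 2: C/T = 11/33 = 1/3 (approx. 0.3333)
  Task 3: C/T = 2/46 = 1/23 (approx. 0.0435)
  Task 4: C/T = 1/49 (approx. 0.0204)
Total utilization U = 1/7 + 1/3 + 1/23 + 1/49 = 1826/3381
Rounded to 4 decimal places: U = 0.5401
RM (Liu & Layland) bound for 4 tasks = 0.756828; compare with U = 1826/3381 (approx. 0.540077)
U <= bound, so schedulable by RM sufficient condition.

0.5401


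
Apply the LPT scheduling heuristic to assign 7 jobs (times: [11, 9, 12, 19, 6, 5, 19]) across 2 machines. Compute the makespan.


Sort jobs in decreasing order (LPT): [19, 19, 12, 11, 9, 6, 5]
Assign each job to the least loaded machine:
  Machine 1: jobs [19, 12, 6, 5], load = 42
  Machine 2: jobs [19, 11, 9], load = 39
Makespan = max load = 42

42


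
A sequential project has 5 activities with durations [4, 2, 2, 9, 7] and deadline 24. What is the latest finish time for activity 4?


LF(activity 4) = deadline - sum of successor durations
Successors: activities 5 through 5 with durations [7]
Sum of successor durations = 7
LF = 24 - 7 = 17

17


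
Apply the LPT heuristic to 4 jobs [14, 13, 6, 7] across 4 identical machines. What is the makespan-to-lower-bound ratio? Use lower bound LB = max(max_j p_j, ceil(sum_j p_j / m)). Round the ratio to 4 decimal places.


LPT order: [14, 13, 7, 6]
Machine loads after assignment: [14, 13, 7, 6]
LPT makespan = 14
Lower bound = max(max_job, ceil(total/4)) = max(14, 10) = 14
Ratio = 14 / 14 = 1.0

1.0


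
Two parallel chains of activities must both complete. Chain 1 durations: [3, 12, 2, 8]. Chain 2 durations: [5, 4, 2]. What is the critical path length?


Path A total = 3 + 12 + 2 + 8 = 25
Path B total = 5 + 4 + 2 = 11
Critical path = longest path = max(25, 11) = 25

25


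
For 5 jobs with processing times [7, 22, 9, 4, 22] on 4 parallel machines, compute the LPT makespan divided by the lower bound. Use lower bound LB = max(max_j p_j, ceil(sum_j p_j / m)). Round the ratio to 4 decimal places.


LPT order: [22, 22, 9, 7, 4]
Machine loads after assignment: [22, 22, 9, 11]
LPT makespan = 22
Lower bound = max(max_job, ceil(total/4)) = max(22, 16) = 22
Ratio = 22 / 22 = 1.0

1.0


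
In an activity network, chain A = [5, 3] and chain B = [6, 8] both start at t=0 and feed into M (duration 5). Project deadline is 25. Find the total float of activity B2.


Forward pass: ES(B2) = sum of predecessors on chain B = 6
EF = ES + duration = 6 + 8 = 14
Backward pass: LF(M) = deadline = 25; LS(M) = 25 - 5 = 20
LF(B2) = LS(M) - sum(successors on chain B) = 20 - 0 = 20
LS = LF - duration = 20 - 8 = 12
Total float = LS - ES = 12 - 6 = 6

6


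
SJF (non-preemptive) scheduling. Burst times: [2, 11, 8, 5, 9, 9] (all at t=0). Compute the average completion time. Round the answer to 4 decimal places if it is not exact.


SJF order (ascending): [2, 5, 8, 9, 9, 11]
Completion times:
  Job 1: burst=2, C=2
  Job 2: burst=5, C=7
  Job 3: burst=8, C=15
  Job 4: burst=9, C=24
  Job 5: burst=9, C=33
  Job 6: burst=11, C=44
Average completion = 125/6 = 20.8333

20.8333


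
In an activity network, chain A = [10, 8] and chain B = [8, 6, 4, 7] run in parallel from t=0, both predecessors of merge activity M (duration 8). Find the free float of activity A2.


ES(A2) = sum of predecessors on chain A = 10
EF(A2) = ES + duration = 10 + 8 = 18
Successor of A2 is M. ES(M) = max(sum(A), sum(B)) = max(18, 25) = 25
Free float = ES(successor) - EF(current) = 25 - 18 = 7

7


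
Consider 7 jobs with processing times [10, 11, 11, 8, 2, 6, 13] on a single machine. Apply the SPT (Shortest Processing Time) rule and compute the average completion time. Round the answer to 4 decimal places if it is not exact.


Sort jobs by processing time (SPT order): [2, 6, 8, 10, 11, 11, 13]
Compute completion times sequentially:
  Job 1: processing = 2, completes at 2
  Job 2: processing = 6, completes at 8
  Job 3: processing = 8, completes at 16
  Job 4: processing = 10, completes at 26
  Job 5: processing = 11, completes at 37
  Job 6: processing = 11, completes at 48
  Job 7: processing = 13, completes at 61
Sum of completion times = 198
Average completion time = 198/7 = 28.2857

28.2857


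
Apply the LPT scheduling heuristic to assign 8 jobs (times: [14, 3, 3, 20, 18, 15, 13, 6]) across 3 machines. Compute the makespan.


Sort jobs in decreasing order (LPT): [20, 18, 15, 14, 13, 6, 3, 3]
Assign each job to the least loaded machine:
  Machine 1: jobs [20, 6, 3, 3], load = 32
  Machine 2: jobs [18, 13], load = 31
  Machine 3: jobs [15, 14], load = 29
Makespan = max load = 32

32


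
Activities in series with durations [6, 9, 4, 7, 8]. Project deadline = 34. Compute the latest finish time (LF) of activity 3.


LF(activity 3) = deadline - sum of successor durations
Successors: activities 4 through 5 with durations [7, 8]
Sum of successor durations = 15
LF = 34 - 15 = 19

19


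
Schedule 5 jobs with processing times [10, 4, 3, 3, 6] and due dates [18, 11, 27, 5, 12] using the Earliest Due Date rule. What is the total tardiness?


Sort by due date (EDD order): [(3, 5), (4, 11), (6, 12), (10, 18), (3, 27)]
Compute completion times and tardiness:
  Job 1: p=3, d=5, C=3, tardiness=max(0,3-5)=0
  Job 2: p=4, d=11, C=7, tardiness=max(0,7-11)=0
  Job 3: p=6, d=12, C=13, tardiness=max(0,13-12)=1
  Job 4: p=10, d=18, C=23, tardiness=max(0,23-18)=5
  Job 5: p=3, d=27, C=26, tardiness=max(0,26-27)=0
Total tardiness = 6

6


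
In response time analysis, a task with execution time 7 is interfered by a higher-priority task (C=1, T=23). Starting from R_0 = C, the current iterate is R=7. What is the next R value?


R_next = C + ceil(R_prev / T_hp) * C_hp
ceil(7 / 23) = ceil(0.3043) = 1
Interference = 1 * 1 = 1
R_next = 7 + 1 = 8

8


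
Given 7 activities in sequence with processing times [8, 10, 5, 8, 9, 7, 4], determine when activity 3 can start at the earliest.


Activity 3 starts after activities 1 through 2 complete.
Predecessor durations: [8, 10]
ES = 8 + 10 = 18

18


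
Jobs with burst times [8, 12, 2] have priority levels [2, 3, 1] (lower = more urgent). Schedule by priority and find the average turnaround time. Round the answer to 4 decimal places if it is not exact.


Sort by priority (ascending = highest first):
Order: [(1, 2), (2, 8), (3, 12)]
Completion times:
  Priority 1, burst=2, C=2
  Priority 2, burst=8, C=10
  Priority 3, burst=12, C=22
Average turnaround = 34/3 = 11.3333

11.3333


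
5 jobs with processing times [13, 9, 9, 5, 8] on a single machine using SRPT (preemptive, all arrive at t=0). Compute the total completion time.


Since all jobs arrive at t=0, SRPT equals SPT ordering.
SPT order: [5, 8, 9, 9, 13]
Completion times:
  Job 1: p=5, C=5
  Job 2: p=8, C=13
  Job 3: p=9, C=22
  Job 4: p=9, C=31
  Job 5: p=13, C=44
Total completion time = 5 + 13 + 22 + 31 + 44 = 115

115


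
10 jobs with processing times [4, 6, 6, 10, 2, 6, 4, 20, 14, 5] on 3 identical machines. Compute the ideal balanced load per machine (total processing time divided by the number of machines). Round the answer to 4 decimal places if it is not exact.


Total processing time = 4 + 6 + 6 + 10 + 2 + 6 + 4 + 20 + 14 + 5 = 77
Number of machines = 3
Ideal balanced load = 77 / 3 = 25.6667

25.6667


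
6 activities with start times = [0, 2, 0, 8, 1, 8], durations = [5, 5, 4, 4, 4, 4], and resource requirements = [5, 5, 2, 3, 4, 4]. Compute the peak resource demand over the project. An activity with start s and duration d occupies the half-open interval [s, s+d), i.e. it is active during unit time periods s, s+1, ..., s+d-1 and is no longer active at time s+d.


Each activity i is active on [start_i, start_i + duration_i).
Compute total resource usage per time slot:
  t=0: active resources = [5, 2], total = 7
  t=1: active resources = [5, 2, 4], total = 11
  t=2: active resources = [5, 5, 2, 4], total = 16
  t=3: active resources = [5, 5, 2, 4], total = 16
  t=4: active resources = [5, 5, 4], total = 14
  t=5: active resources = [5], total = 5
  t=6: active resources = [5], total = 5
  t=7: active resources = [], total = 0
  t=8: active resources = [3, 4], total = 7
  t=9: active resources = [3, 4], total = 7
  t=10: active resources = [3, 4], total = 7
  t=11: active resources = [3, 4], total = 7
Peak resource demand = 16

16


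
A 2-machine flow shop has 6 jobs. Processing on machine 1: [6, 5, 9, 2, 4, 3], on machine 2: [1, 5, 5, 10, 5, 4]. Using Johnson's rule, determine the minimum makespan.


Apply Johnson's rule:
  Group 1 (a <= b): [(4, 2, 10), (6, 3, 4), (5, 4, 5), (2, 5, 5)]
  Group 2 (a > b): [(3, 9, 5), (1, 6, 1)]
Optimal job order: [4, 6, 5, 2, 3, 1]
Schedule:
  Job 4: M1 done at 2, M2 done at 12
  Job 6: M1 done at 5, M2 done at 16
  Job 5: M1 done at 9, M2 done at 21
  Job 2: M1 done at 14, M2 done at 26
  Job 3: M1 done at 23, M2 done at 31
  Job 1: M1 done at 29, M2 done at 32
Makespan = 32

32


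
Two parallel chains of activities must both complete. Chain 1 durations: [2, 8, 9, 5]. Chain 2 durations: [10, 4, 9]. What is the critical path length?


Path A total = 2 + 8 + 9 + 5 = 24
Path B total = 10 + 4 + 9 = 23
Critical path = longest path = max(24, 23) = 24

24


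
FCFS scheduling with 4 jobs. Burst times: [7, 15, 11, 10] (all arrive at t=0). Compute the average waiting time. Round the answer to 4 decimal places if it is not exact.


FCFS order (as given): [7, 15, 11, 10]
Waiting times:
  Job 1: wait = 0
  Job 2: wait = 7
  Job 3: wait = 22
  Job 4: wait = 33
Sum of waiting times = 62
Average waiting time = 62/4 = 15.5

15.5


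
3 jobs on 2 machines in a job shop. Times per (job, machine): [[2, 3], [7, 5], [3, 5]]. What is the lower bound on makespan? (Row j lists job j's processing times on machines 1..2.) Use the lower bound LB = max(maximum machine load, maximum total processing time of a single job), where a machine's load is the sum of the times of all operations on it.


Machine loads:
  Machine 1: 2 + 7 + 3 = 12
  Machine 2: 3 + 5 + 5 = 13
Max machine load = 13
Job totals:
  Job 1: 5
  Job 2: 12
  Job 3: 8
Max job total = 12
Lower bound = max(13, 12) = 13

13


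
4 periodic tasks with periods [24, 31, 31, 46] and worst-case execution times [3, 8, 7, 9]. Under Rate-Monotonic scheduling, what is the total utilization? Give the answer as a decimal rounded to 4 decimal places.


Compute individual utilizations (exact fractions):
  Task 1: C/T = 3/24 = 1/8 (approx. 0.125)
  Task 2: C/T = 8/31 (approx. 0.2581)
  Task 3: C/T = 7/31 (approx. 0.2258)
  Task 4: C/T = 9/46 (approx. 0.1957)
Total utilization U = 1/8 + 8/31 + 7/31 + 9/46 = 4589/5704
Rounded to 4 decimal places: U = 0.8045
RM (Liu & Layland) bound for 4 tasks = 0.756828; compare with U = 4589/5704 (approx. 0.804523)
bound < U <= 1, so the RM sufficient condition is not met (inconclusive; an exact test such as response-time analysis is needed).

0.8045


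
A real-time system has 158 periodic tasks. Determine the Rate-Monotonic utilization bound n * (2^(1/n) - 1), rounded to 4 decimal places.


Compute 2^(1/158) = 1.0043966445
Subtract 1: 1.0043966445 - 1 = 0.0043966445
Multiply by n: 158 * 0.0043966445 = 0.6946698310
Round to 4 dp: 0.6947

0.6947


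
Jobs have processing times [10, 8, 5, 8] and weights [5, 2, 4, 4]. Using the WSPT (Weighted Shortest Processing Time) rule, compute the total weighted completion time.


Compute p/w ratios and sort ascending (WSPT): [(5, 4), (10, 5), (8, 4), (8, 2)]
Compute weighted completion times:
  Job (p=5,w=4): C=5, w*C=4*5=20
  Job (p=10,w=5): C=15, w*C=5*15=75
  Job (p=8,w=4): C=23, w*C=4*23=92
  Job (p=8,w=2): C=31, w*C=2*31=62
Total weighted completion time = 249

249


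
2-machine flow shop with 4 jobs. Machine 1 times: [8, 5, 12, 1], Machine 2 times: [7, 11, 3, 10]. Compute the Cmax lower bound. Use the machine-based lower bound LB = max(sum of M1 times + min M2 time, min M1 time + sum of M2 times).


LB1 = sum(M1 times) + min(M2 times) = 26 + 3 = 29
LB2 = min(M1 times) + sum(M2 times) = 1 + 31 = 32
Lower bound = max(LB1, LB2) = max(29, 32) = 32

32


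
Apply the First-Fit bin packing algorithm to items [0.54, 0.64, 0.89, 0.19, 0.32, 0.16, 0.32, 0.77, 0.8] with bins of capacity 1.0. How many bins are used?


Place items sequentially using First-Fit:
  Item 0.54 -> new Bin 1
  Item 0.64 -> new Bin 2
  Item 0.89 -> new Bin 3
  Item 0.19 -> Bin 1 (now 0.73)
  Item 0.32 -> Bin 2 (now 0.96)
  Item 0.16 -> Bin 1 (now 0.89)
  Item 0.32 -> new Bin 4
  Item 0.77 -> new Bin 5
  Item 0.8 -> new Bin 6
Total bins used = 6

6


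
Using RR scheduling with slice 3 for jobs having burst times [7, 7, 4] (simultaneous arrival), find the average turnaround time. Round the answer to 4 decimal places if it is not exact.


Time quantum = 3
Execution trace:
  J1 runs 3 units, time = 3
  J2 runs 3 units, time = 6
  J3 runs 3 units, time = 9
  J1 runs 3 units, time = 12
  J2 runs 3 units, time = 15
  J3 runs 1 units, time = 16
  J1 runs 1 units, time = 17
  J2 runs 1 units, time = 18
Finish times: [17, 18, 16]
Average turnaround = 51/3 = 17.0

17.0


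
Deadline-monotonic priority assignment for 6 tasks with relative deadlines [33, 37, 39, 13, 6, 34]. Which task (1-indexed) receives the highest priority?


Sort tasks by relative deadline (ascending):
  Task 5: deadline = 6
  Task 4: deadline = 13
  Task 1: deadline = 33
  Task 6: deadline = 34
  Task 2: deadline = 37
  Task 3: deadline = 39
Priority order (highest first): [5, 4, 1, 6, 2, 3]
Highest priority task = 5

5


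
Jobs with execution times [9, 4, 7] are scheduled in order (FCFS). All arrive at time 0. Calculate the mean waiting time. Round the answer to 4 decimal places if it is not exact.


FCFS order (as given): [9, 4, 7]
Waiting times:
  Job 1: wait = 0
  Job 2: wait = 9
  Job 3: wait = 13
Sum of waiting times = 22
Average waiting time = 22/3 = 7.3333

7.3333


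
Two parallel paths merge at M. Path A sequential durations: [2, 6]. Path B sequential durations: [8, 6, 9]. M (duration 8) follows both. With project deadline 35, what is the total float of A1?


Forward pass: ES(A1) = sum of predecessors on chain A = 0
EF = ES + duration = 0 + 2 = 2
Backward pass: LF(M) = deadline = 35; LS(M) = 35 - 8 = 27
LF(A1) = LS(M) - sum(successors on chain A) = 27 - 6 = 21
LS = LF - duration = 21 - 2 = 19
Total float = LS - ES = 19 - 0 = 19

19


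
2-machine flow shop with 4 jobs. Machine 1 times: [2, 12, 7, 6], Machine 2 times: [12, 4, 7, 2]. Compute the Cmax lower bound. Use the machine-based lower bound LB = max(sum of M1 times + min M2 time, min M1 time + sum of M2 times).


LB1 = sum(M1 times) + min(M2 times) = 27 + 2 = 29
LB2 = min(M1 times) + sum(M2 times) = 2 + 25 = 27
Lower bound = max(LB1, LB2) = max(29, 27) = 29

29


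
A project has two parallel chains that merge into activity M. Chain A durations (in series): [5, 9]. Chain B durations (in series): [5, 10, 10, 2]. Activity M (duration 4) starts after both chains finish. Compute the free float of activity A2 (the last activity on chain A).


ES(A2) = sum of predecessors on chain A = 5
EF(A2) = ES + duration = 5 + 9 = 14
Successor of A2 is M. ES(M) = max(sum(A), sum(B)) = max(14, 27) = 27
Free float = ES(successor) - EF(current) = 27 - 14 = 13

13


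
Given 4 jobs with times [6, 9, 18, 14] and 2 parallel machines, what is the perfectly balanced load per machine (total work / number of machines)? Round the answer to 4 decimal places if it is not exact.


Total processing time = 6 + 9 + 18 + 14 = 47
Number of machines = 2
Ideal balanced load = 47 / 2 = 23.5

23.5


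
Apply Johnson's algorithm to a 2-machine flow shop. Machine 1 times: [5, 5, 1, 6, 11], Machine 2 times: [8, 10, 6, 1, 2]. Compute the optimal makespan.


Apply Johnson's rule:
  Group 1 (a <= b): [(3, 1, 6), (1, 5, 8), (2, 5, 10)]
  Group 2 (a > b): [(5, 11, 2), (4, 6, 1)]
Optimal job order: [3, 1, 2, 5, 4]
Schedule:
  Job 3: M1 done at 1, M2 done at 7
  Job 1: M1 done at 6, M2 done at 15
  Job 2: M1 done at 11, M2 done at 25
  Job 5: M1 done at 22, M2 done at 27
  Job 4: M1 done at 28, M2 done at 29
Makespan = 29

29


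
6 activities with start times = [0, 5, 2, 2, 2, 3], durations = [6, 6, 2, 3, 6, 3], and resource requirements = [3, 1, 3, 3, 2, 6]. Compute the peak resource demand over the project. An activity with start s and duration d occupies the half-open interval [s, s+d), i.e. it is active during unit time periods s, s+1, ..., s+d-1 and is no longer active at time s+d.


Each activity i is active on [start_i, start_i + duration_i).
Compute total resource usage per time slot:
  t=0: active resources = [3], total = 3
  t=1: active resources = [3], total = 3
  t=2: active resources = [3, 3, 3, 2], total = 11
  t=3: active resources = [3, 3, 3, 2, 6], total = 17
  t=4: active resources = [3, 3, 2, 6], total = 14
  t=5: active resources = [3, 1, 2, 6], total = 12
  t=6: active resources = [1, 2], total = 3
  t=7: active resources = [1, 2], total = 3
  t=8: active resources = [1], total = 1
  t=9: active resources = [1], total = 1
  t=10: active resources = [1], total = 1
Peak resource demand = 17

17


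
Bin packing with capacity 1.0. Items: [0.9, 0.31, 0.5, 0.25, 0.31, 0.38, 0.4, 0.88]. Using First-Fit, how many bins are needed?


Place items sequentially using First-Fit:
  Item 0.9 -> new Bin 1
  Item 0.31 -> new Bin 2
  Item 0.5 -> Bin 2 (now 0.81)
  Item 0.25 -> new Bin 3
  Item 0.31 -> Bin 3 (now 0.56)
  Item 0.38 -> Bin 3 (now 0.94)
  Item 0.4 -> new Bin 4
  Item 0.88 -> new Bin 5
Total bins used = 5

5


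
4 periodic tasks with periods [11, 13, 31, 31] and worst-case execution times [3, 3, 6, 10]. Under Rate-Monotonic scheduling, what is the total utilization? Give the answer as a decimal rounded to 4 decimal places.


Compute individual utilizations (exact fractions):
  Task 1: C/T = 3/11 (approx. 0.2727)
  Task 2: C/T = 3/13 (approx. 0.2308)
  Task 3: C/T = 6/31 (approx. 0.1935)
  Task 4: C/T = 10/31 (approx. 0.3226)
Total utilization U = 3/11 + 3/13 + 6/31 + 10/31 = 4520/4433
Rounded to 4 decimal places: U = 1.0196
RM (Liu & Layland) bound for 4 tasks = 0.756828; compare with U = 4520/4433 (approx. 1.019626)
U > 1, so the task set is not schedulable (processor overloaded).

1.0196


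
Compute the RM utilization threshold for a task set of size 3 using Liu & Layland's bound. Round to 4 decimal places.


Compute 2^(1/3) = 1.2599210499
Subtract 1: 1.2599210499 - 1 = 0.2599210499
Multiply by n: 3 * 0.2599210499 = 0.7797631497
Round to 4 dp: 0.7798

0.7798


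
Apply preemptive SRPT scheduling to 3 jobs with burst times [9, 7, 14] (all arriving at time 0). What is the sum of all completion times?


Since all jobs arrive at t=0, SRPT equals SPT ordering.
SPT order: [7, 9, 14]
Completion times:
  Job 1: p=7, C=7
  Job 2: p=9, C=16
  Job 3: p=14, C=30
Total completion time = 7 + 16 + 30 = 53

53


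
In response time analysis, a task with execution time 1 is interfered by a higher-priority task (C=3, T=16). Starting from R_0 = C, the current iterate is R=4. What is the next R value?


R_next = C + ceil(R_prev / T_hp) * C_hp
ceil(4 / 16) = ceil(0.25) = 1
Interference = 1 * 3 = 3
R_next = 1 + 3 = 4
R_next = R_prev, so the iteration has converged (response time = 4).

4
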